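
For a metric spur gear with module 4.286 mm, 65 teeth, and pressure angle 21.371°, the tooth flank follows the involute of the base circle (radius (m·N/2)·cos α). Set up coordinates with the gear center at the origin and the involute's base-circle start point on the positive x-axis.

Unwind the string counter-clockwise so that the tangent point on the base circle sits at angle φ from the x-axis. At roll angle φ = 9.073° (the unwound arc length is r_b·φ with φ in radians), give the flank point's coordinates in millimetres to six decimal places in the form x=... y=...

x=131.333334 y=0.171266

pitch radius r_p = m·N/2 = 4.286·65/2 = 139.295000
base radius r_b = r_p·cos α = 139.295000·cos 21.371° = 129.717128
roll angle φ = 9.073° = 0.15835372 rad
x = r_b·(cos φ + φ·sin φ) = 129.717128·(0.98748823 + 0.15835372·0.15769274) = 131.333334
y = r_b·(sin φ − φ·cos φ) = 129.717128·(0.15769274 − 0.15835372·0.98748823) = 0.171266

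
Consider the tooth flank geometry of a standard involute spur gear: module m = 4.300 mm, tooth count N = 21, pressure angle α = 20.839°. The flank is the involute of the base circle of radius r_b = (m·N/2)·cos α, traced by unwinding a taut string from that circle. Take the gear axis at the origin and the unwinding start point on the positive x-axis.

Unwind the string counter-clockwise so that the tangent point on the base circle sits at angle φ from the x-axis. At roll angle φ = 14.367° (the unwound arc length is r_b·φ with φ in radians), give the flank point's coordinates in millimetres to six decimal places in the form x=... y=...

x=43.502255 y=0.220370

pitch radius r_p = m·N/2 = 4.300·21/2 = 45.150000
base radius r_b = r_p·cos α = 45.150000·cos 20.839° = 42.196456
roll angle φ = 14.367° = 0.25075145 rad
x = r_b·(cos φ + φ·sin φ) = 42.196456·(0.96872624 + 0.25075145·0.24813198) = 43.502255
y = r_b·(sin φ − φ·cos φ) = 42.196456·(0.24813198 − 0.25075145·0.96872624) = 0.220370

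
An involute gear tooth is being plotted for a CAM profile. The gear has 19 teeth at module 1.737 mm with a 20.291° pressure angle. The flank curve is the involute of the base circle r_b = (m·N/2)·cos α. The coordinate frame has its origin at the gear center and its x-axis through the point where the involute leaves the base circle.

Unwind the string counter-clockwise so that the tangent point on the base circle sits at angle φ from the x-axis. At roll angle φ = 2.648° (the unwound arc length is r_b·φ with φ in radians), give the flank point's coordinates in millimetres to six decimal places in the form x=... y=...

x=15.493994 y=0.000509

pitch radius r_p = m·N/2 = 1.737·19/2 = 16.501500
base radius r_b = r_p·cos α = 16.501500·cos 20.291° = 15.477473
roll angle φ = 2.648° = 0.04621632 rad
x = r_b·(cos φ + φ·sin φ) = 15.477473·(0.99893222 + 0.04621632·0.04619987) = 15.493994
y = r_b·(sin φ − φ·cos φ) = 15.477473·(0.04619987 − 0.04621632·0.99893222) = 0.000509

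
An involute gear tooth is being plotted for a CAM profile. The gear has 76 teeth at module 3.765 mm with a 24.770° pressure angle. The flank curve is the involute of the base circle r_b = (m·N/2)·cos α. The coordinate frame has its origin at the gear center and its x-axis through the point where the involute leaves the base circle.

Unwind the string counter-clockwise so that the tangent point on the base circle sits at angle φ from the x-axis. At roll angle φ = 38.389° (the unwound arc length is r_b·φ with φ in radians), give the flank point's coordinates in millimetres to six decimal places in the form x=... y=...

x=155.874246 y=12.449193

pitch radius r_p = m·N/2 = 3.765·76/2 = 143.070000
base radius r_b = r_p·cos α = 143.070000·cos 24.770° = 129.907128
roll angle φ = 38.389° = 0.67001445 rad
x = r_b·(cos φ + φ·sin φ) = 129.907128·(0.78381269 + 0.67001445·0.62099731) = 155.874246
y = r_b·(sin φ − φ·cos φ) = 129.907128·(0.62099731 − 0.67001445·0.78381269) = 12.449193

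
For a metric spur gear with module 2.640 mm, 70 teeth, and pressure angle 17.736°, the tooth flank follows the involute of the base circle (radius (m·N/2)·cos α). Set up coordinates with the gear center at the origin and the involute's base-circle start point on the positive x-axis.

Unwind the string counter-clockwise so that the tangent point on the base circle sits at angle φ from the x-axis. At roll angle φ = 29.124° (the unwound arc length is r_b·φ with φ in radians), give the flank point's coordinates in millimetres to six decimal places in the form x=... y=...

x=98.654033 y=3.754260

pitch radius r_p = m·N/2 = 2.640·70/2 = 92.400000
base radius r_b = r_p·cos α = 92.400000·cos 17.736° = 88.008252
roll angle φ = 29.124° = 0.50830969 rad
x = r_b·(cos φ + φ·sin φ) = 88.008252·(0.87356843 + 0.50830969·0.48670134) = 98.654033
y = r_b·(sin φ − φ·cos φ) = 88.008252·(0.48670134 − 0.50830969·0.87356843) = 3.754260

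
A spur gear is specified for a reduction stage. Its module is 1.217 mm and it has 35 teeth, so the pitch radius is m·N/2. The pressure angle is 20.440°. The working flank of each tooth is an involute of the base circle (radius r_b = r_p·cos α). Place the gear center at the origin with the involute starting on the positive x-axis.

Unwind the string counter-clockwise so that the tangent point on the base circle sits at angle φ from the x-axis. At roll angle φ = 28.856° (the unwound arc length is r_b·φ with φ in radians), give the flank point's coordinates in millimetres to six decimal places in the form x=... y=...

pitch radius r_p = m·N/2 = 1.217·35/2 = 21.297500
base radius r_b = r_p·cos α = 21.297500·cos 20.440° = 19.956576
roll angle φ = 28.856° = 0.50363221 rad
x = r_b·(cos φ + φ·sin φ) = 19.956576·(0.87583540 + 0.50363221·0.48260993) = 22.329279
y = r_b·(sin φ − φ·cos φ) = 19.956576·(0.48260993 − 0.50363221·0.87583540) = 0.828418

x=22.329279 y=0.828418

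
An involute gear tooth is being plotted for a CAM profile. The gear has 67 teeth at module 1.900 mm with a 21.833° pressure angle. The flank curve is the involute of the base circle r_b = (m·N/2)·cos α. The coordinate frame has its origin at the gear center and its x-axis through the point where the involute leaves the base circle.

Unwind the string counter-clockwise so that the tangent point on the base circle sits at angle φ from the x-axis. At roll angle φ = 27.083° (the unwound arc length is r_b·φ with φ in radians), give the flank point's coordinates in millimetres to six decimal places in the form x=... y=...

pitch radius r_p = m·N/2 = 1.900·67/2 = 63.650000
base radius r_b = r_p·cos α = 63.650000·cos 21.833° = 59.084499
roll angle φ = 27.083° = 0.47268752 rad
x = r_b·(cos φ + φ·sin φ) = 59.084499·(0.89034793 + 0.47268752·0.45528076) = 65.321072
y = r_b·(sin φ − φ·cos φ) = 59.084499·(0.45528076 − 0.47268752·0.89034793) = 2.033948

x=65.321072 y=2.033948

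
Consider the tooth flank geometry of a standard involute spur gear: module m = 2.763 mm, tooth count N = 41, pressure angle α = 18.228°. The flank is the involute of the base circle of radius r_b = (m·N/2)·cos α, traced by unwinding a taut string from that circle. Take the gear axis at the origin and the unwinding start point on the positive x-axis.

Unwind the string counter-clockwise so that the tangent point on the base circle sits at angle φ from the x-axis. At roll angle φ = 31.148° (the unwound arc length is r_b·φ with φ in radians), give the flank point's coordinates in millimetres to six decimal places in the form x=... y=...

x=61.171272 y=2.796967

pitch radius r_p = m·N/2 = 2.763·41/2 = 56.641500
base radius r_b = r_p·cos α = 56.641500·cos 18.228° = 53.799190
roll angle φ = 31.148° = 0.54363516 rad
x = r_b·(cos φ + φ·sin φ) = 53.799190·(0.85583405 + 0.54363516·0.51725049) = 61.171272
y = r_b·(sin φ − φ·cos φ) = 53.799190·(0.51725049 − 0.54363516·0.85583405) = 2.796967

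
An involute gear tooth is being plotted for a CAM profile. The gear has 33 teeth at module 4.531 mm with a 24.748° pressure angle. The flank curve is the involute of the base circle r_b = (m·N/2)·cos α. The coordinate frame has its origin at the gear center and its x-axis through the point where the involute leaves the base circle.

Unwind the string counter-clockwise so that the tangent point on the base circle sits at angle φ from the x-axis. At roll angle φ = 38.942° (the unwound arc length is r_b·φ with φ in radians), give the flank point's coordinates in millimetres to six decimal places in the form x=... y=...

x=81.812096 y=6.782794

pitch radius r_p = m·N/2 = 4.531·33/2 = 74.761500
base radius r_b = r_p·cos α = 74.761500·cos 24.748° = 67.895238
roll angle φ = 38.942° = 0.67966612 rad
x = r_b·(cos φ + φ·sin φ) = 67.895238·(0.77778262 + 0.67966612·0.62853337) = 81.812096
y = r_b·(sin φ − φ·cos φ) = 67.895238·(0.62853337 − 0.67966612·0.77778262) = 6.782794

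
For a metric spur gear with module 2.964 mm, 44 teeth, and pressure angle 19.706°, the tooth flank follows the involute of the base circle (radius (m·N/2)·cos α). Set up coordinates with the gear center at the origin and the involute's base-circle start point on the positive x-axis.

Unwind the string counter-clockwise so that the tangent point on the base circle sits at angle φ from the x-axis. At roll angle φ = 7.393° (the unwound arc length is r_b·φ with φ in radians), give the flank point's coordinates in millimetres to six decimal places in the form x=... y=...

x=61.898027 y=0.043888

pitch radius r_p = m·N/2 = 2.964·44/2 = 65.208000
base radius r_b = r_p·cos α = 65.208000·cos 19.706° = 61.389109
roll angle φ = 7.393° = 0.12903219 rad
x = r_b·(cos φ + φ·sin φ) = 61.389109·(0.99168689 + 0.12903219·0.12867444) = 61.898027
y = r_b·(sin φ − φ·cos φ) = 61.389109·(0.12867444 − 0.12903219·0.99168689) = 0.043888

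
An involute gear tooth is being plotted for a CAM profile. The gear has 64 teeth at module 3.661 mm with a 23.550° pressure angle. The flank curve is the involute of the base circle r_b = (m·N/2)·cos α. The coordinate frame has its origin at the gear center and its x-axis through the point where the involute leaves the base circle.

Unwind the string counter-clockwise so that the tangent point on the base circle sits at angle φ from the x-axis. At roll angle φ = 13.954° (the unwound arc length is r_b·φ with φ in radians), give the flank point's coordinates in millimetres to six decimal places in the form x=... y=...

x=110.532508 y=0.514057

pitch radius r_p = m·N/2 = 3.661·64/2 = 117.152000
base radius r_b = r_p·cos α = 117.152000·cos 23.550° = 107.394615
roll angle φ = 13.954° = 0.24354324 rad
x = r_b·(cos φ + φ·sin φ) = 107.394615·(0.97048964 + 0.24354324·0.24114281) = 110.532508
y = r_b·(sin φ − φ·cos φ) = 107.394615·(0.24114281 − 0.24354324·0.97048964) = 0.514057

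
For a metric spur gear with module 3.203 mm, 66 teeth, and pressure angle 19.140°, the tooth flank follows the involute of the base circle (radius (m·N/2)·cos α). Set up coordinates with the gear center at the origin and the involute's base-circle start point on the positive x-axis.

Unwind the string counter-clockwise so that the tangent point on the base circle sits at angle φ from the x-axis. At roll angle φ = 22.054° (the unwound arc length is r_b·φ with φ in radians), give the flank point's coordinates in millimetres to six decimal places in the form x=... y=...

x=106.981542 y=1.870247

pitch radius r_p = m·N/2 = 3.203·66/2 = 105.699000
base radius r_b = r_p·cos α = 105.699000·cos 19.140° = 99.855985
roll angle φ = 22.054° = 0.38491491 rad
x = r_b·(cos φ + φ·sin φ) = 99.855985·(0.92683038 + 0.38491491·0.37548028) = 106.981542
y = r_b·(sin φ − φ·cos φ) = 99.855985·(0.37548028 − 0.38491491·0.92683038) = 1.870247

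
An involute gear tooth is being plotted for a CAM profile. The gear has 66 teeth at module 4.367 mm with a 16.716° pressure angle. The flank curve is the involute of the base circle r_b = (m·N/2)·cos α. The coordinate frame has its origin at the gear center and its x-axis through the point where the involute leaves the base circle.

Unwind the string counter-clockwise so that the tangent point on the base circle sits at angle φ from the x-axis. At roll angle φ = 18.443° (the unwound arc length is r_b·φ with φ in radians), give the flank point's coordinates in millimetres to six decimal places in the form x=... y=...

x=144.987484 y=1.518605

pitch radius r_p = m·N/2 = 4.367·66/2 = 144.111000
base radius r_b = r_p·cos α = 144.111000·cos 16.716° = 138.021188
roll angle φ = 18.443° = 0.32189107 rad
x = r_b·(cos φ + φ·sin φ) = 138.021188·(0.94863885 + 0.32189107·0.31636107) = 144.987484
y = r_b·(sin φ − φ·cos φ) = 138.021188·(0.31636107 − 0.32189107·0.94863885) = 1.518605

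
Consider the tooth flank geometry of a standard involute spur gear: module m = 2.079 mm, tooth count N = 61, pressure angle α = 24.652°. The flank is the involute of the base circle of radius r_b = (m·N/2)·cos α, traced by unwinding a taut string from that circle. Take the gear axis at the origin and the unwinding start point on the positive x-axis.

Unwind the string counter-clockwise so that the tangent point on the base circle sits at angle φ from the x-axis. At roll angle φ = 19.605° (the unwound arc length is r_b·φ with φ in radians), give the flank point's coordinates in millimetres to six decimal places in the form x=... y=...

x=60.905835 y=0.760621

pitch radius r_p = m·N/2 = 2.079·61/2 = 63.409500
base radius r_b = r_p·cos α = 63.409500·cos 24.652° = 57.630227
roll angle φ = 19.605° = 0.34217180 rad
x = r_b·(cos φ + φ·sin φ) = 57.630227·(0.94202818 + 0.34217180·0.33553378) = 60.905835
y = r_b·(sin φ − φ·cos φ) = 57.630227·(0.33553378 − 0.34217180·0.94202818) = 0.760621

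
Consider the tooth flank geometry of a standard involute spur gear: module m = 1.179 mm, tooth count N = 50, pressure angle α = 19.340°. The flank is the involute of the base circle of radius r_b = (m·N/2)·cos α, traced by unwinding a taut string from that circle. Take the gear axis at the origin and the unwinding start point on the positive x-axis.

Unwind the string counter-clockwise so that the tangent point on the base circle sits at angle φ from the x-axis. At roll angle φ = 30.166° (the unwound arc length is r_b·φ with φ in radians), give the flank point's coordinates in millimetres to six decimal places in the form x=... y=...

pitch radius r_p = m·N/2 = 1.179·50/2 = 29.475000
base radius r_b = r_p·cos α = 29.475000·cos 19.340° = 27.811725
roll angle φ = 30.166° = 0.52649602 rad
x = r_b·(cos φ + φ·sin φ) = 27.811725·(0.86457315 + 0.52649602·0.50250699) = 31.403361
y = r_b·(sin φ − φ·cos φ) = 27.811725·(0.50250699 − 0.52649602·0.86457315) = 1.315847

x=31.403361 y=1.315847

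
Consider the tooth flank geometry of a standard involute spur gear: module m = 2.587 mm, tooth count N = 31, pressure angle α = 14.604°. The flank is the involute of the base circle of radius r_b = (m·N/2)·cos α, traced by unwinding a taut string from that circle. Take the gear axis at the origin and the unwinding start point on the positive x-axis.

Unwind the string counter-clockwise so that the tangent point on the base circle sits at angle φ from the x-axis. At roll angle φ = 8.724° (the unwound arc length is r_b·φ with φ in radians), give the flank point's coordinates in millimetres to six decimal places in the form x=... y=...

x=39.250179 y=0.045553

pitch radius r_p = m·N/2 = 2.587·31/2 = 40.098500
base radius r_b = r_p·cos α = 40.098500·cos 14.604° = 38.802980
roll angle φ = 8.724° = 0.15226252 rad
x = r_b·(cos φ + φ·sin φ) = 38.802980·(0.98843044 + 0.15226252·0.15167487) = 39.250179
y = r_b·(sin φ − φ·cos φ) = 38.802980·(0.15167487 − 0.15226252·0.98843044) = 0.045553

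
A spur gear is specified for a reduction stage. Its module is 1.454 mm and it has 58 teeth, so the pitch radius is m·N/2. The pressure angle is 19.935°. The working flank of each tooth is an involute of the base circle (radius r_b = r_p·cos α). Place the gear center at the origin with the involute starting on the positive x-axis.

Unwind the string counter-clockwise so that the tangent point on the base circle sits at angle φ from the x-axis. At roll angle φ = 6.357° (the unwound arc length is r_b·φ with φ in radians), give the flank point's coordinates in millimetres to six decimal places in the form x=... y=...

x=39.882645 y=0.018024

pitch radius r_p = m·N/2 = 1.454·58/2 = 42.166000
base radius r_b = r_p·cos α = 42.166000·cos 19.935° = 39.639414
roll angle φ = 6.357° = 0.11095058 rad
x = r_b·(cos φ + φ·sin φ) = 39.639414·(0.99385130 + 0.11095058·0.11072309) = 39.882645
y = r_b·(sin φ − φ·cos φ) = 39.639414·(0.11072309 − 0.11095058·0.99385130) = 0.018024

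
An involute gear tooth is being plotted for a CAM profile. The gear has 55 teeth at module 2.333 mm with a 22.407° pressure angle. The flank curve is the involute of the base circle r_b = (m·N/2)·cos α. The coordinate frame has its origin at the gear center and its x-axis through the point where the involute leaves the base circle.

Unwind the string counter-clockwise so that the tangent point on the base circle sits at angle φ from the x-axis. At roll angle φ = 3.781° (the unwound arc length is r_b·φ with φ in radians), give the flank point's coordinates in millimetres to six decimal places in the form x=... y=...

x=59.442584 y=0.005679

pitch radius r_p = m·N/2 = 2.333·55/2 = 64.157500
base radius r_b = r_p·cos α = 64.157500·cos 22.407° = 59.313575
roll angle φ = 3.781° = 0.06599090 rad
x = r_b·(cos φ + φ·sin φ) = 59.313575·(0.99782339 + 0.06599090·0.06594301) = 59.442584
y = r_b·(sin φ − φ·cos φ) = 59.313575·(0.06594301 − 0.06599090·0.99782339) = 0.005679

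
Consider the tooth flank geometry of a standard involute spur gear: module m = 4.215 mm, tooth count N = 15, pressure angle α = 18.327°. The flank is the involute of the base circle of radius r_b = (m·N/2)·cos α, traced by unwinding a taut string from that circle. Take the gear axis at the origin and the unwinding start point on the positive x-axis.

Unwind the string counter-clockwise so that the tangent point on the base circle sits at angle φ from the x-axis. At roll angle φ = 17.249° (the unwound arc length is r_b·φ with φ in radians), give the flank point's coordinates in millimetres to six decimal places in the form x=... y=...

x=31.338267 y=0.270466

pitch radius r_p = m·N/2 = 4.215·15/2 = 31.612500
base radius r_b = r_p·cos α = 31.612500·cos 18.327° = 30.009032
roll angle φ = 17.249° = 0.30105184 rad
x = r_b·(cos φ + φ·sin φ) = 30.009032·(0.95502512 + 0.30105184·0.29652491) = 31.338267
y = r_b·(sin φ − φ·cos φ) = 30.009032·(0.29652491 − 0.30105184·0.95502512) = 0.270466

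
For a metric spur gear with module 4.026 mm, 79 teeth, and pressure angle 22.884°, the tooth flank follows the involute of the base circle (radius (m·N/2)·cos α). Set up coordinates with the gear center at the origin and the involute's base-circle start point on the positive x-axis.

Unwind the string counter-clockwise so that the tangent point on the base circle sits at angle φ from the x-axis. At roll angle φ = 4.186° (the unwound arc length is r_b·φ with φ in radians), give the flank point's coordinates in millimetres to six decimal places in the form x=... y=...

pitch radius r_p = m·N/2 = 4.026·79/2 = 159.027000
base radius r_b = r_p·cos α = 159.027000·cos 22.884° = 146.510626
roll angle φ = 4.186° = 0.07305948 rad
x = r_b·(cos φ + φ·sin φ) = 146.510626·(0.99733234 + 0.07305948·0.07299451) = 146.901119
y = r_b·(sin φ − φ·cos φ) = 146.510626·(0.07299451 − 0.07305948·0.99733234) = 0.019035

x=146.901119 y=0.019035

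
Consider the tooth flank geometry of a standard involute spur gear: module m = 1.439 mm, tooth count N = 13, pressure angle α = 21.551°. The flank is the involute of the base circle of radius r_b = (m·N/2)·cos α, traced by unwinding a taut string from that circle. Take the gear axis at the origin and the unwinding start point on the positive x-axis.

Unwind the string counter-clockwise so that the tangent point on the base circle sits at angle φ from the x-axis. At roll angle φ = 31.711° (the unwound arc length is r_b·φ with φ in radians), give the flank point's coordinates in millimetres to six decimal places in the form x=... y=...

x=9.931721 y=0.476736

pitch radius r_p = m·N/2 = 1.439·13/2 = 9.353500
base radius r_b = r_p·cos α = 9.353500·cos 21.551° = 8.699606
roll angle φ = 31.711° = 0.55346136 rad
x = r_b·(cos φ + φ·sin φ) = 8.699606·(0.85071021 + 0.55346136·0.52563499) = 9.931721
y = r_b·(sin φ − φ·cos φ) = 8.699606·(0.52563499 − 0.55346136·0.85071021) = 0.476736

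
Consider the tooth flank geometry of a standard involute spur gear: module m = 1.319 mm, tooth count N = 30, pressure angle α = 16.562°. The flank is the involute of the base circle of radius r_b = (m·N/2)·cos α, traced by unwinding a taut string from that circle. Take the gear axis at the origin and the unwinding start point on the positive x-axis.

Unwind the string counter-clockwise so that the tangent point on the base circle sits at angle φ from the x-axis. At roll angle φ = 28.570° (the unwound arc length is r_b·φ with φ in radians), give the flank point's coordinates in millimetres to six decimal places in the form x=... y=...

x=21.177263 y=0.764431

pitch radius r_p = m·N/2 = 1.319·30/2 = 19.785000
base radius r_b = r_p·cos α = 19.785000·cos 16.562° = 18.964157
roll angle φ = 28.570° = 0.49864057 rad
x = r_b·(cos φ + φ·sin φ) = 18.964157·(0.87823350 + 0.49864057·0.47823208) = 21.177263
y = r_b·(sin φ − φ·cos φ) = 18.964157·(0.47823208 − 0.49864057·0.87823350) = 0.764431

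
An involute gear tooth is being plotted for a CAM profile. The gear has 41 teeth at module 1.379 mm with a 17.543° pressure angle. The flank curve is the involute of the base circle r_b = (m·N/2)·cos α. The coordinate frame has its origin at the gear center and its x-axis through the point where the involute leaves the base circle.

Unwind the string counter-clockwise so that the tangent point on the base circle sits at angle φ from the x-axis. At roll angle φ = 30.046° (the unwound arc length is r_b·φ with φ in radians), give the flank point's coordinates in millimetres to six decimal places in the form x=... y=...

pitch radius r_p = m·N/2 = 1.379·41/2 = 28.269500
base radius r_b = r_p·cos α = 28.269500·cos 17.543° = 26.954714
roll angle φ = 30.046° = 0.52440163 rad
x = r_b·(cos φ + φ·sin φ) = 26.954714·(0.86562370 + 0.52440163·0.50069513) = 30.410013
y = r_b·(sin φ − φ·cos φ) = 26.954714·(0.50069513 − 0.52440163·0.86562370) = 1.260420

x=30.410013 y=1.260420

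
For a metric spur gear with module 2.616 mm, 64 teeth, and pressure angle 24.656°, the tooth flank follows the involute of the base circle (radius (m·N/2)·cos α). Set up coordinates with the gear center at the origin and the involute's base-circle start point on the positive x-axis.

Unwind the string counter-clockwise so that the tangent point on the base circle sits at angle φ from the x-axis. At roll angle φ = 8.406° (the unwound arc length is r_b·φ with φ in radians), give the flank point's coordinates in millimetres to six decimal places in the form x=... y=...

pitch radius r_p = m·N/2 = 2.616·64/2 = 83.712000
base radius r_b = r_p·cos α = 83.712000·cos 24.656° = 76.079877
roll angle φ = 8.406° = 0.14671238 rad
x = r_b·(cos φ + φ·sin φ) = 76.079877·(0.98925703 + 0.14671238·0.14618662) = 76.894268
y = r_b·(sin φ − φ·cos φ) = 76.079877·(0.14618662 − 0.14671238·0.98925703) = 0.079912

x=76.894268 y=0.079912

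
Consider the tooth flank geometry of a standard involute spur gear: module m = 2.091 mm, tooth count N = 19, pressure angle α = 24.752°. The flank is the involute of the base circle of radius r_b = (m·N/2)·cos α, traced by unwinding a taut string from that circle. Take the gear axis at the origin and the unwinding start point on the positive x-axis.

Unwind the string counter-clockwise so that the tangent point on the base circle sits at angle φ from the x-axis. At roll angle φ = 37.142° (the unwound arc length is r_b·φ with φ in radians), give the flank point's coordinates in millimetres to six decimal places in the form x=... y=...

x=21.440874 y=1.570256

pitch radius r_p = m·N/2 = 2.091·19/2 = 19.864500
base radius r_b = r_p·cos α = 19.864500·cos 24.752° = 18.039520
roll angle φ = 37.142° = 0.64825019 rad
x = r_b·(cos φ + φ·sin φ) = 18.039520·(0.79714154 + 0.64825019·0.60379249) = 21.440874
y = r_b·(sin φ − φ·cos φ) = 18.039520·(0.60379249 − 0.64825019·0.79714154) = 1.570256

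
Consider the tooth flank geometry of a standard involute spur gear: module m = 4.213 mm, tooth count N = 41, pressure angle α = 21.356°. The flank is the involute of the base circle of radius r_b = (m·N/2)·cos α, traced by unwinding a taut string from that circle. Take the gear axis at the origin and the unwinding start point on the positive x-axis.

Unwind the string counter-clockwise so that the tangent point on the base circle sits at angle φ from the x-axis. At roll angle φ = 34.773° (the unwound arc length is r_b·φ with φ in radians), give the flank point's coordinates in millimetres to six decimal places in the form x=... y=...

pitch radius r_p = m·N/2 = 4.213·41/2 = 86.366500
base radius r_b = r_p·cos α = 86.366500·cos 21.356° = 80.436209
roll angle φ = 34.773° = 0.60690334 rad
x = r_b·(cos φ + φ·sin φ) = 80.436209·(0.82141806 + 0.60690334·0.57032655) = 93.913388
y = r_b·(sin φ − φ·cos φ) = 80.436209·(0.57032655 − 0.60690334·0.82141806) = 5.775737

x=93.913388 y=5.775737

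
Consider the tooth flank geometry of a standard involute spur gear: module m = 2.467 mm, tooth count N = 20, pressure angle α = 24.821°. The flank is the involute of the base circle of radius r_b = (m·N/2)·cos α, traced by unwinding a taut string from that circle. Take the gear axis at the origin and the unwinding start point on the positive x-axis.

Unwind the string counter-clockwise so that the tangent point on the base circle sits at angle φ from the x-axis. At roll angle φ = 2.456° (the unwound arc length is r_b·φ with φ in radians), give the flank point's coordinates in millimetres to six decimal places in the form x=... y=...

x=22.411638 y=0.000588

pitch radius r_p = m·N/2 = 2.467·20/2 = 24.670000
base radius r_b = r_p·cos α = 24.670000·cos 24.821° = 22.391076
roll angle φ = 2.456° = 0.04286529 rad
x = r_b·(cos φ + φ·sin φ) = 22.391076·(0.99908142 + 0.04286529·0.04285216) = 22.411638
y = r_b·(sin φ − φ·cos φ) = 22.391076·(0.04285216 − 0.04286529·0.99908142) = 0.000588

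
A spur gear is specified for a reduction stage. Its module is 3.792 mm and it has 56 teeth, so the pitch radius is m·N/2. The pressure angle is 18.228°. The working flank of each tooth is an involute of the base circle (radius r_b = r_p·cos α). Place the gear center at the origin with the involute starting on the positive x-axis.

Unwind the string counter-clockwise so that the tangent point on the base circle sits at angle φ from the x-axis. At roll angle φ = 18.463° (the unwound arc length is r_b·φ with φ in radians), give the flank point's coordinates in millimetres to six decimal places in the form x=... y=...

pitch radius r_p = m·N/2 = 3.792·56/2 = 106.176000
base radius r_b = r_p·cos α = 106.176000·cos 18.228° = 100.848014
roll angle φ = 18.463° = 0.32224014 rad
x = r_b·(cos φ + φ·sin φ) = 100.848014·(0.94852836 + 0.32224014·0.31669219) = 105.948836
y = r_b·(sin φ − φ·cos φ) = 100.848014·(0.31669219 − 0.32224014·0.94852836) = 1.113188

x=105.948836 y=1.113188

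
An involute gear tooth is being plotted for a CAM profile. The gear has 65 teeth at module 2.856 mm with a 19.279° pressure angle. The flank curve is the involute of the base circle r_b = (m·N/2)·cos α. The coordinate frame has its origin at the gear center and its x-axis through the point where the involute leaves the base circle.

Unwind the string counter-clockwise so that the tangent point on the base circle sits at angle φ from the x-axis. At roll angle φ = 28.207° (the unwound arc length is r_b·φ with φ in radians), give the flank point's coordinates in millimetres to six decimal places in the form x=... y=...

pitch radius r_p = m·N/2 = 2.856·65/2 = 92.820000
base radius r_b = r_p·cos α = 92.820000·cos 19.279° = 87.614843
roll angle φ = 28.207° = 0.49230502 rad
x = r_b·(cos φ + φ·sin φ) = 87.614843·(0.88124571 + 0.49230502·0.47265843) = 97.597488
y = r_b·(sin φ − φ·cos φ) = 87.614843·(0.47265843 − 0.49230502·0.88124571) = 3.400923

x=97.597488 y=3.400923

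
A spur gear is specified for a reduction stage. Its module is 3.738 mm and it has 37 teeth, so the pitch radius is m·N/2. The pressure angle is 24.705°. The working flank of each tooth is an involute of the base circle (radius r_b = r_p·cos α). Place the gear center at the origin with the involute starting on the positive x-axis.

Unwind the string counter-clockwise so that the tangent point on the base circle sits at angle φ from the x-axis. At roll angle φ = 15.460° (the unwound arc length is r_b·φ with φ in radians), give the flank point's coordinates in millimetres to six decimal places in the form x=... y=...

x=65.069085 y=0.408410

pitch radius r_p = m·N/2 = 3.738·37/2 = 69.153000
base radius r_b = r_p·cos α = 69.153000·cos 24.705° = 62.823544
roll angle φ = 15.460° = 0.26982790 rad
x = r_b·(cos φ + φ·sin φ) = 62.823544·(0.96381679 + 0.26982790·0.26656557) = 65.069085
y = r_b·(sin φ − φ·cos φ) = 62.823544·(0.26656557 − 0.26982790·0.96381679) = 0.408410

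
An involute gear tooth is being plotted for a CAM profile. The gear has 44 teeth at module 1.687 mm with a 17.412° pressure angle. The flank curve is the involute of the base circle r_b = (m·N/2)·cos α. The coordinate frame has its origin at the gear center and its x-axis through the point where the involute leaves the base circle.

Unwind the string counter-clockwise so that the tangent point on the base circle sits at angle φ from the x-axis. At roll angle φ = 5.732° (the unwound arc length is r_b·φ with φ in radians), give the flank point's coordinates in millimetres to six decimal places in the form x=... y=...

x=35.590124 y=0.011808

pitch radius r_p = m·N/2 = 1.687·44/2 = 37.114000
base radius r_b = r_p·cos α = 37.114000·cos 17.412° = 35.413350
roll angle φ = 5.732° = 0.10004227 rad
x = r_b·(cos φ + φ·sin φ) = 35.413350·(0.99499994 + 0.10004227·0.09987548) = 35.590124
y = r_b·(sin φ − φ·cos φ) = 35.413350·(0.09987548 − 0.10004227·0.99499994) = 0.011808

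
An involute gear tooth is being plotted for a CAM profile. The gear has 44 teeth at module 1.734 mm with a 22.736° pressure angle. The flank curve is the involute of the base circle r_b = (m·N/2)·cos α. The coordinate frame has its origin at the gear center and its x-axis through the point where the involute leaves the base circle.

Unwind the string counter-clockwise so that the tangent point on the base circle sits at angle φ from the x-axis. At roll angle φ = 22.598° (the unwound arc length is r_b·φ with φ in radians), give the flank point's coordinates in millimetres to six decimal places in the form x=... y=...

x=37.814788 y=0.708422

pitch radius r_p = m·N/2 = 1.734·44/2 = 38.148000
base radius r_b = r_p·cos α = 38.148000·cos 22.736° = 35.183726
roll angle φ = 22.598° = 0.39440950 rad
x = r_b·(cos φ + φ·sin φ) = 35.183726·(0.92322363 + 0.39440950·0.38426310) = 37.814788
y = r_b·(sin φ − φ·cos φ) = 35.183726·(0.38426310 − 0.39440950·0.92322363) = 0.708422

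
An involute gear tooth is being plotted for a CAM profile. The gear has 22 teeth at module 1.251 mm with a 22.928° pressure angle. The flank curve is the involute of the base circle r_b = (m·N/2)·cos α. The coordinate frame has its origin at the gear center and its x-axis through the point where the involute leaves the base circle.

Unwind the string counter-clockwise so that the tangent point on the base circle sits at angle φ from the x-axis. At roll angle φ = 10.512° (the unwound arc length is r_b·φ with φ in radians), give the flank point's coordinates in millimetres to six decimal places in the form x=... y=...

x=12.885328 y=0.026002

pitch radius r_p = m·N/2 = 1.251·22/2 = 13.761000
base radius r_b = r_p·cos α = 13.761000·cos 22.928° = 12.673814
roll angle φ = 10.512° = 0.18346901 rad
x = r_b·(cos φ + φ·sin φ) = 12.673814·(0.98321672 + 0.18346901·0.18244145) = 12.885328
y = r_b·(sin φ − φ·cos φ) = 12.673814·(0.18244145 − 0.18346901·0.98321672) = 0.026002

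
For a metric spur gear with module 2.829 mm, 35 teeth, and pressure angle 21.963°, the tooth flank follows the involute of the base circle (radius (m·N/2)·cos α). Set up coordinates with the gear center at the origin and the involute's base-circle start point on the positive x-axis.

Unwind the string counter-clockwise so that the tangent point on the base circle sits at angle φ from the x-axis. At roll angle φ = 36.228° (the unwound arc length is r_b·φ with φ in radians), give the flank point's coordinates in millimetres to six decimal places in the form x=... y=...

x=54.195647 y=3.716469

pitch radius r_p = m·N/2 = 2.829·35/2 = 49.507500
base radius r_b = r_p·cos α = 49.507500·cos 21.963° = 45.914521
roll angle φ = 36.228° = 0.63229788 rad
x = r_b·(cos φ + φ·sin φ) = 45.914521·(0.80667159 + 0.63229788·0.59099995) = 54.195647
y = r_b·(sin φ − φ·cos φ) = 45.914521·(0.59099995 − 0.63229788·0.80667159) = 3.716469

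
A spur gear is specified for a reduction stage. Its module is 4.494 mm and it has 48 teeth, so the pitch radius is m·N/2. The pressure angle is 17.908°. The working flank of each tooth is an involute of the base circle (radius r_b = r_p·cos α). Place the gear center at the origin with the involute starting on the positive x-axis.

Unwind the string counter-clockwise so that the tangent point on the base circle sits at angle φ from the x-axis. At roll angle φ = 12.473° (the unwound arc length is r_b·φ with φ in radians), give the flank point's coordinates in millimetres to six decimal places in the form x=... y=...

pitch radius r_p = m·N/2 = 4.494·48/2 = 107.856000
base radius r_b = r_p·cos α = 107.856000·cos 17.908° = 102.630536
roll angle φ = 12.473° = 0.21769492 rad
x = r_b·(cos φ + φ·sin φ) = 102.630536·(0.97639789 + 0.21769492·0.21597952) = 105.033686
y = r_b·(sin φ − φ·cos φ) = 102.630536·(0.21597952 − 0.21769492·0.97639789) = 0.351270

x=105.033686 y=0.351270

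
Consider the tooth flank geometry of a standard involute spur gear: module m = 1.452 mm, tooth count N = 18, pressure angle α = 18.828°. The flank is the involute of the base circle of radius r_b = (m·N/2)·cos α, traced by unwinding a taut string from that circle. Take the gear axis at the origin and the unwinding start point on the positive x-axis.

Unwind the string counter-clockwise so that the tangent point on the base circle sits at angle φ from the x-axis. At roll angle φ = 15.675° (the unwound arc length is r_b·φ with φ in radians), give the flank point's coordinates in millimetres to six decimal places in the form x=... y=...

pitch radius r_p = m·N/2 = 1.452·18/2 = 13.068000
base radius r_b = r_p·cos α = 13.068000·cos 18.828° = 12.368753
roll angle φ = 15.675° = 0.27358036 rad
x = r_b·(cos φ + φ·sin φ) = 12.368753·(0.96280973 + 0.27358036·0.27018037) = 12.823005
y = r_b·(sin φ − φ·cos φ) = 12.368753·(0.27018037 − 0.27358036·0.96280973) = 0.083793

x=12.823005 y=0.083793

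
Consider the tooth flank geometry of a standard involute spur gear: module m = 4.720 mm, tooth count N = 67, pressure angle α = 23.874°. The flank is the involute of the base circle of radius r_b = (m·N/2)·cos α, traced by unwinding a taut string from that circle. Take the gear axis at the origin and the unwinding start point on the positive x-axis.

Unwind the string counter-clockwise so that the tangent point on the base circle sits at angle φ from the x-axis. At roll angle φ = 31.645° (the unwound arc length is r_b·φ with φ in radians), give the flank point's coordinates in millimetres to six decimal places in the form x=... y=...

x=164.990767 y=7.875187

pitch radius r_p = m·N/2 = 4.720·67/2 = 158.120000
base radius r_b = r_p·cos α = 158.120000·cos 23.874° = 144.590890
roll angle φ = 31.645° = 0.55230944 rad
x = r_b·(cos φ + φ·sin φ) = 144.590890·(0.85131513 + 0.55230944·0.52465469) = 164.990767
y = r_b·(sin φ − φ·cos φ) = 144.590890·(0.52465469 − 0.55230944·0.85131513) = 7.875187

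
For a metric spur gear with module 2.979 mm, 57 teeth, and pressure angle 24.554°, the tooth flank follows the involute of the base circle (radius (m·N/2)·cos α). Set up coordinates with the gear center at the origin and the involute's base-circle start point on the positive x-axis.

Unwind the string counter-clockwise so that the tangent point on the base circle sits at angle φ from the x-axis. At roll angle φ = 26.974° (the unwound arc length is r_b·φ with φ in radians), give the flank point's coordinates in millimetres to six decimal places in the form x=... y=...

x=85.313371 y=2.626891

pitch radius r_p = m·N/2 = 2.979·57/2 = 84.901500
base radius r_b = r_p·cos α = 84.901500·cos 24.554° = 77.223860
roll angle φ = 26.974° = 0.47078511 rad
x = r_b·(cos φ + φ·sin φ) = 77.223860·(0.89121245 + 0.47078511·0.45358613) = 85.313371
y = r_b·(sin φ − φ·cos φ) = 77.223860·(0.45358613 − 0.47078511·0.89121245) = 2.626891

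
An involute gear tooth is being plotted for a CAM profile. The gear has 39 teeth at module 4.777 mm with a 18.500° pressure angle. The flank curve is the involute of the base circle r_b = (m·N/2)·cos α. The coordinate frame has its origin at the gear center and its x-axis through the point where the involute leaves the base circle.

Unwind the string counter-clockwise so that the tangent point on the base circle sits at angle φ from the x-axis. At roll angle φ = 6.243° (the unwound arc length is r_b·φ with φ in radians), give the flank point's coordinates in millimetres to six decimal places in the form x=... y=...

x=88.860610 y=0.038047

pitch radius r_p = m·N/2 = 4.777·39/2 = 93.151500
base radius r_b = r_p·cos α = 93.151500·cos 18.500° = 88.337771
roll angle φ = 6.243° = 0.10896091 rad
x = r_b·(cos φ + φ·sin φ) = 88.337771·(0.99406963 + 0.10896091·0.10874543) = 88.860610
y = r_b·(sin φ − φ·cos φ) = 88.337771·(0.10874543 − 0.10896091·0.99406963) = 0.038047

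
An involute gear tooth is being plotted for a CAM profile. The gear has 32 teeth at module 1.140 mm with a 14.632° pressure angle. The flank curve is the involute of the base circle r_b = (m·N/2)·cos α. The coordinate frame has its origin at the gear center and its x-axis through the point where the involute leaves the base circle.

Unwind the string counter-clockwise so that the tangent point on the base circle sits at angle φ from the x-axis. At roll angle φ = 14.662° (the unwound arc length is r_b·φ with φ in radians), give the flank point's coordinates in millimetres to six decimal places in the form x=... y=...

pitch radius r_p = m·N/2 = 1.140·32/2 = 18.240000
base radius r_b = r_p·cos α = 18.240000·cos 14.632° = 17.648445
roll angle φ = 14.662° = 0.25590017 rad
x = r_b·(cos φ + φ·sin φ) = 17.648445·(0.96743584 + 0.25590017·0.25311637) = 18.216872
y = r_b·(sin φ − φ·cos φ) = 17.648445·(0.25311637 − 0.25590017·0.96743584) = 0.097938

x=18.216872 y=0.097938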